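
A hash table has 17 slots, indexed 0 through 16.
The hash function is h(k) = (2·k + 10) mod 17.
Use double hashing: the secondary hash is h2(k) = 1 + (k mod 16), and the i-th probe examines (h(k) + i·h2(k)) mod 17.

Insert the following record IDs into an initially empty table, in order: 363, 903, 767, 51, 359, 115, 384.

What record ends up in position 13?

767

363: h=5 → slot 5
903: h=14 → slot 14
767: h=14, h2=16, probe 14,13 → slot 13
51: h=10 → slot 10
359: h=14, h2=8, probe 14,5,13,4 → slot 4
115: h=2 → slot 2
384: h=13, h2=1, probe 13,14,15 → slot 15
Table: [—, —, 115, —, 359, 363, —, —, —, —, 51, —, —, 767, 903, 384, —]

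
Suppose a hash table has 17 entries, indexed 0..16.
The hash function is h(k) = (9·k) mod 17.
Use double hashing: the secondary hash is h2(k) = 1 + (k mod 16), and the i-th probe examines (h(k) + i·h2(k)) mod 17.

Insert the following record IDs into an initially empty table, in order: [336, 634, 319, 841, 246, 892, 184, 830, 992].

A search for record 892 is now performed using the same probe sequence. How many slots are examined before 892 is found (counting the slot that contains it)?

2

Insert 336: h=15, slot 15 empty -> index 15.
Insert 634: h=11, slot 11 empty -> index 11.
Insert 319: h=15, h2=16, slot 15 occupied -> index 14.
Insert 841: h=4, slot 4 empty -> index 4.
Insert 246: h=4, h2=7, slots 4,11 occupied -> index 1.
Insert 892: h=4, h2=13, slot 4 occupied -> index 0.
Insert 184: h=7, slot 7 empty -> index 7.
Insert 830: h=7, h2=15, slot 7 occupied -> index 5.
Insert 992: h=3, slot 3 empty -> index 3.
Table: [892, 246, ., 992, 841, 830, ., 184, ., ., ., 634, ., ., 319, 336, .]
Lookup 892: h=4, h2=13, probe 4,0 → found at 0.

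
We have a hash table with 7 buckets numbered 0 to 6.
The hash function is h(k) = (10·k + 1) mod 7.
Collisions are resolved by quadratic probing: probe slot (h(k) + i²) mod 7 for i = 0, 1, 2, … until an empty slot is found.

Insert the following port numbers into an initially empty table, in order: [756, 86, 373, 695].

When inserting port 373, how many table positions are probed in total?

3

756 hashes to 1; slot 1 is free → place at 1.
86 hashes to 0; slot 0 is free → place at 0.
373 hashes to 0; 0,1 taken → place at 4.
695 hashes to 0; 0,1,4 taken → place at 2.
Table: [86, 756, 695, -, 373, -, -]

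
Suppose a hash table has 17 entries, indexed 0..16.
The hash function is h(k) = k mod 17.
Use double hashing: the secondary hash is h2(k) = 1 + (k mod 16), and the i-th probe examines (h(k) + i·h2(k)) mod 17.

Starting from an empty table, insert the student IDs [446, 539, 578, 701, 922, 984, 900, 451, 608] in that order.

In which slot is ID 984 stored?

Insert 446: h=4, slot 4 empty -> index 4.
Insert 539: h=12, slot 12 empty -> index 12.
Insert 578: h=0, slot 0 empty -> index 0.
Insert 701: h=4, h2=14, slot 4 occupied -> index 1.
Insert 922: h=4, h2=11, slot 4 occupied -> index 15.
Insert 984: h=15, h2=9, slot 15 occupied -> index 7.
Insert 900: h=16, slot 16 empty -> index 16.
Insert 451: h=9, slot 9 empty -> index 9.
Insert 608: h=13, slot 13 empty -> index 13.
Table: [578, 701, -, -, 446, -, -, 984, -, 451, -, -, 539, 608, -, 922, 900]

7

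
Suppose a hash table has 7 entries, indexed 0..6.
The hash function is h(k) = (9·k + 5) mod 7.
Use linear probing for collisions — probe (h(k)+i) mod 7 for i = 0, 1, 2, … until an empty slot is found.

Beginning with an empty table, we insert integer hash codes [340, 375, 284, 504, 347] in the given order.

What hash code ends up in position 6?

340

340: h=6 => slot 6
375: h=6, probe 6,0 => slot 0
284: h=6, probe 6,0,1 => slot 1
504: h=5 => slot 5
347: h=6, probe 6,0,1,2 => slot 2
Table: [375, 284, 347, -, -, 504, 340]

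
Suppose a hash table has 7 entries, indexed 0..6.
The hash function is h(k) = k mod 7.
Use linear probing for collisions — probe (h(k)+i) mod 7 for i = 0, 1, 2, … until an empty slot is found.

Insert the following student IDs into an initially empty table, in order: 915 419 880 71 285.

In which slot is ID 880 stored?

0

915: h=5 -> slot 5
419: h=6 -> slot 6
880: h=5, probe 5,6,0 -> slot 0
71: h=1 -> slot 1
285: h=5, probe 5,6,0,1,2 -> slot 2
Table: [880, 71, 285, _, _, 915, 419]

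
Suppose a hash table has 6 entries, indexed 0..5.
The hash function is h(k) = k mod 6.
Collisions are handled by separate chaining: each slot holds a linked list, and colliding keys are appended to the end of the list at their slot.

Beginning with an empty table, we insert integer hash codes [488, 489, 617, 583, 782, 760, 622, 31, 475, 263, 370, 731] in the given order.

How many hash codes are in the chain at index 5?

3

488 -> bucket 2
489 -> bucket 3
617 -> bucket 5
583 -> bucket 1
782 -> bucket 2 (collision)
760 -> bucket 4
622 -> bucket 4 (collision)
31 -> bucket 1 (collision)
475 -> bucket 1 (collision)
263 -> bucket 5 (collision)
370 -> bucket 4 (collision)
731 -> bucket 5 (collision)
Final buckets:
0: —
1: 583 -> 31 -> 475
2: 488 -> 782
3: 489
4: 760 -> 622 -> 370
5: 617 -> 263 -> 731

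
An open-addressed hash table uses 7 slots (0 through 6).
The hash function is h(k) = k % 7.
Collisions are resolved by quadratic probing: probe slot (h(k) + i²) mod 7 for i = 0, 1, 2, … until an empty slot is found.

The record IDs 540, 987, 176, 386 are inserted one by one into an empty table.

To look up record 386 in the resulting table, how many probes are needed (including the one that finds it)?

3

540 hashes to 1; slot 1 is free => place at 1.
987 hashes to 0; slot 0 is free => place at 0.
176 hashes to 1; 1 taken => place at 2.
386 hashes to 1; 1,2 taken => place at 5.
Table: [987, 540, 176, —, —, 386, —]
Lookup 386: h=1, probe 1,2,5 → found at 5.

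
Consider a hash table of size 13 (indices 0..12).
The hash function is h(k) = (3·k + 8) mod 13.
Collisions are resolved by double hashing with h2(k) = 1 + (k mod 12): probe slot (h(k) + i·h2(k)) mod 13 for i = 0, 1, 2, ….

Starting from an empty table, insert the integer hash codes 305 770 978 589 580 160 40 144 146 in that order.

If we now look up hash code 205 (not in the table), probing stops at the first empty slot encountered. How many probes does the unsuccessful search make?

4

305: h=0 => slot 0
770: h=4 => slot 4
978: h=4, h2=7, probe 4,11 => slot 11
589: h=7 => slot 7
580: h=6 => slot 6
160: h=7, h2=5, probe 7,12 => slot 12
40: h=11, h2=5, probe 11,3 => slot 3
144: h=11, h2=1, probe 11,12,0,1 => slot 1
146: h=4, h2=3, probe 4,7,10 => slot 10
Table: [305, 144, —, 40, 770, —, 580, 589, —, —, 146, 978, 160]
Lookup 205: h=12, h2=2, probe 12,1,3,5 → slot 5 empty, not found.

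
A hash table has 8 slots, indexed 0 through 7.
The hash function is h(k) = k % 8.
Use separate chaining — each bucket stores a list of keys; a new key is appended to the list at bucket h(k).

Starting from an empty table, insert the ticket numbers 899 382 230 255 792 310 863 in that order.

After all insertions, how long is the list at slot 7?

2

Insert 899: h=3, bucket 3 empty → new chain.
Insert 382: h=6, bucket 6 empty → new chain.
Insert 230: h=6, bucket 6 nonempty → append to chain.
Insert 255: h=7, bucket 7 empty → new chain.
Insert 792: h=0, bucket 0 empty → new chain.
Insert 310: h=6, bucket 6 nonempty → append to chain.
Insert 863: h=7, bucket 7 nonempty → append to chain.
Final buckets:
0: 792
1: —
2: —
3: 899
4: —
5: —
6: 382 -> 230 -> 310
7: 255 -> 863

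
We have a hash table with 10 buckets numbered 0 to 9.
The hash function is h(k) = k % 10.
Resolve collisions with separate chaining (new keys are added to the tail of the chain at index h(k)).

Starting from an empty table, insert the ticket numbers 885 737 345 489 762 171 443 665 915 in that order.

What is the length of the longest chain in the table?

4

885 → bucket 5
737 → bucket 7
345 → bucket 5 (collision)
489 → bucket 9
762 → bucket 2
171 → bucket 1
443 → bucket 3
665 → bucket 5 (collision)
915 → bucket 5 (collision)
Final buckets:
0: -
1: 171
2: 762
3: 443
4: -
5: 885 -> 345 -> 665 -> 915
6: -
7: 737
8: -
9: 489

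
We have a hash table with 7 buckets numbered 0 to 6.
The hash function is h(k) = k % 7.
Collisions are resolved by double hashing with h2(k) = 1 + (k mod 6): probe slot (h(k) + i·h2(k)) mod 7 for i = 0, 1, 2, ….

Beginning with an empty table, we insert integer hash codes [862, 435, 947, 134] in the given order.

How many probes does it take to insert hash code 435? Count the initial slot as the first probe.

2

Insert 862: h=1, slot 1 empty → index 1.
Insert 435: h=1, h2=4, slot 1 occupied → index 5.
Insert 947: h=2, slot 2 empty → index 2.
Insert 134: h=1, h2=3, slot 1 occupied → index 4.
Table: [∅, 862, 947, ∅, 134, 435, ∅]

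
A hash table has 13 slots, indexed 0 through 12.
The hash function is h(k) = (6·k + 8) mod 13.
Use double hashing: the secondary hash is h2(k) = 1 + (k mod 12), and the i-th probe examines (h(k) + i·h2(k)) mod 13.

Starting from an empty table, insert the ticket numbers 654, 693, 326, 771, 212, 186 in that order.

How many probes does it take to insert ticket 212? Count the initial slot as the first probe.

Insert 654: h=6, slot 6 empty -> index 6.
Insert 693: h=6, h2=10, slot 6 occupied -> index 3.
Insert 326: h=1, slot 1 empty -> index 1.
Insert 771: h=6, h2=4, slot 6 occupied -> index 10.
Insert 212: h=6, h2=9, slot 6 occupied -> index 2.
Insert 186: h=6, h2=7, slot 6 occupied -> index 0.
Table: [186, 326, 212, 693, _, _, 654, _, _, _, 771, _, _]

2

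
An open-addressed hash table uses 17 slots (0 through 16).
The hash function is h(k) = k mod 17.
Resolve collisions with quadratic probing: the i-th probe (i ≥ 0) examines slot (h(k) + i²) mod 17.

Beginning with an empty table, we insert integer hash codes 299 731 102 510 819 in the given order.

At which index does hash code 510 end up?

4

299 hashes to 10; slot 10 is free => place at 10.
731 hashes to 0; slot 0 is free => place at 0.
102 hashes to 0; 0 taken => place at 1.
510 hashes to 0; 0,1 taken => place at 4.
819 hashes to 3; slot 3 is free => place at 3.
Table: [731, 102, ., 819, 510, ., ., ., ., ., 299, ., ., ., ., ., .]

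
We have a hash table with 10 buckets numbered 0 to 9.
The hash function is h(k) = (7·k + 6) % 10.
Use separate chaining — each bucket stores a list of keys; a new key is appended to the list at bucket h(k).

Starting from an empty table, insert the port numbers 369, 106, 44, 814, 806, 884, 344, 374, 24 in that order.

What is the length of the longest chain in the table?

6

Insert 369: h=9, bucket 9 empty → new chain.
Insert 106: h=8, bucket 8 empty → new chain.
Insert 44: h=4, bucket 4 empty → new chain.
Insert 814: h=4, bucket 4 nonempty → append to chain.
Insert 806: h=8, bucket 8 nonempty → append to chain.
Insert 884: h=4, bucket 4 nonempty → append to chain.
Insert 344: h=4, bucket 4 nonempty → append to chain.
Insert 374: h=4, bucket 4 nonempty → append to chain.
Insert 24: h=4, bucket 4 nonempty → append to chain.
Final buckets:
0: .
1: .
2: .
3: .
4: 44 -> 814 -> 884 -> 344 -> 374 -> 24
5: .
6: .
7: .
8: 106 -> 806
9: 369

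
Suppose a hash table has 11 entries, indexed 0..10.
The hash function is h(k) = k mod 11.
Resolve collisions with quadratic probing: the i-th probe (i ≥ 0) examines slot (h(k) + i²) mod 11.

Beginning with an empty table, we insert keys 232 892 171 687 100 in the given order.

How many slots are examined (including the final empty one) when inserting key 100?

4

232 hashes to 1; slot 1 is free -> place at 1.
892 hashes to 1; 1 taken -> place at 2.
171 hashes to 6; slot 6 is free -> place at 6.
687 hashes to 5; slot 5 is free -> place at 5.
100 hashes to 1; 1,2,5 taken -> place at 10.
Table: [., 232, 892, ., ., 687, 171, ., ., ., 100]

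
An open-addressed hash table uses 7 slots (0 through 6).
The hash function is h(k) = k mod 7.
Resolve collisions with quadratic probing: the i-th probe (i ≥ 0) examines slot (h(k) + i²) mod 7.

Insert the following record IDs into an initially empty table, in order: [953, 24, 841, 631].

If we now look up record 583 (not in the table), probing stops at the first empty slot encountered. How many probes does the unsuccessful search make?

3

Insert 953: h=1, slot 1 empty → index 1.
Insert 24: h=3, slot 3 empty → index 3.
Insert 841: h=1, slot 1 occupied → index 2.
Insert 631: h=1, slots 1,2 occupied → index 5.
Table: [., 953, 841, 24, ., 631, .]
Lookup 583: h=2, probe 2,3,6 → slot 6 empty, not found.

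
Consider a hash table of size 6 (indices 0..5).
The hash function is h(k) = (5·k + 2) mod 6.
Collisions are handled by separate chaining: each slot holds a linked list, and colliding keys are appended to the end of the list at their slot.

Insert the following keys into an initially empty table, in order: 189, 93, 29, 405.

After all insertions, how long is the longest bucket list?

189 → bucket 5
93 → bucket 5 (collision)
29 → bucket 3
405 → bucket 5 (collision)
Final buckets:
0: -
1: -
2: -
3: 29
4: -
5: 189 -> 93 -> 405

3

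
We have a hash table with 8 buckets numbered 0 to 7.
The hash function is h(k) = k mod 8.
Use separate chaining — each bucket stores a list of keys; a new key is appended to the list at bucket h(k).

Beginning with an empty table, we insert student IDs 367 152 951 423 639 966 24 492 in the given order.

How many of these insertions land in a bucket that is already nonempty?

Insert 367: h=7, bucket 7 empty -> new chain.
Insert 152: h=0, bucket 0 empty -> new chain.
Insert 951: h=7, bucket 7 nonempty -> append to chain.
Insert 423: h=7, bucket 7 nonempty -> append to chain.
Insert 639: h=7, bucket 7 nonempty -> append to chain.
Insert 966: h=6, bucket 6 empty -> new chain.
Insert 24: h=0, bucket 0 nonempty -> append to chain.
Insert 492: h=4, bucket 4 empty -> new chain.
Final buckets:
0: 152 -> 24
1: .
2: .
3: .
4: 492
5: .
6: 966
7: 367 -> 951 -> 423 -> 639

4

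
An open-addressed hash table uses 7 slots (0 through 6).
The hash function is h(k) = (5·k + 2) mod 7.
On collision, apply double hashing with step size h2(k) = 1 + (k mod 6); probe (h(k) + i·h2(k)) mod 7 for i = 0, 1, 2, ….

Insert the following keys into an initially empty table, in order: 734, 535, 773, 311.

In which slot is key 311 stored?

Insert 734: h=4, slot 4 empty → index 4.
Insert 535: h=3, slot 3 empty → index 3.
Insert 773: h=3, h2=6, slot 3 occupied → index 2.
Insert 311: h=3, h2=6, slots 3,2 occupied → index 1.
Table: [∅, 311, 773, 535, 734, ∅, ∅]

1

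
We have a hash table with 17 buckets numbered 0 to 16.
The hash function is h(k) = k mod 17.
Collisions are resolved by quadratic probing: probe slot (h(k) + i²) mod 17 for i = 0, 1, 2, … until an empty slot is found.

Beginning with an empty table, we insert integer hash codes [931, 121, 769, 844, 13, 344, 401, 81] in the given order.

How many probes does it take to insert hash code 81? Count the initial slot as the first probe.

3

931 hashes to 13; slot 13 is free => place at 13.
121 hashes to 2; slot 2 is free => place at 2.
769 hashes to 4; slot 4 is free => place at 4.
844 hashes to 11; slot 11 is free => place at 11.
13 hashes to 13; 13 taken => place at 14.
344 hashes to 4; 4 taken => place at 5.
401 hashes to 10; slot 10 is free => place at 10.
81 hashes to 13; 13,14 taken => place at 0.
Table: [81, ∅, 121, ∅, 769, 344, ∅, ∅, ∅, ∅, 401, 844, ∅, 931, 13, ∅, ∅]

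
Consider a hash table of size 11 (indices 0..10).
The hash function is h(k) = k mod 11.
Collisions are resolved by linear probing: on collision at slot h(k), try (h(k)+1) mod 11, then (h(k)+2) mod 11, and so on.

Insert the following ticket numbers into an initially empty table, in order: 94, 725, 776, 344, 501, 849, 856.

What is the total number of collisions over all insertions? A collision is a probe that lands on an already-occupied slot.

3

94: h=6 → slot 6
725: h=10 → slot 10
776: h=6, probe 6,7 → slot 7
344: h=3 → slot 3
501: h=6, probe 6,7,8 → slot 8
849: h=2 → slot 2
856: h=9 → slot 9
Table: [-, -, 849, 344, -, -, 94, 776, 501, 856, 725]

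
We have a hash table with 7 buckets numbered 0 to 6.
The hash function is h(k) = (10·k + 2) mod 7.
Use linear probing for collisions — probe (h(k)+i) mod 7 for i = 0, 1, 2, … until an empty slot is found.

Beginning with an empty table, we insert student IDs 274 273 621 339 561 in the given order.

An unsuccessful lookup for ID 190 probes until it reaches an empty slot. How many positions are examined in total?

3

274 hashes to 5; slot 5 is free → place at 5.
273 hashes to 2; slot 2 is free → place at 2.
621 hashes to 3; slot 3 is free → place at 3.
339 hashes to 4; slot 4 is free → place at 4.
561 hashes to 5; 5 taken → place at 6.
Table: [∅, ∅, 273, 621, 339, 274, 561]
Lookup 190: h=5, probe 5,6,0 → slot 0 empty, not found.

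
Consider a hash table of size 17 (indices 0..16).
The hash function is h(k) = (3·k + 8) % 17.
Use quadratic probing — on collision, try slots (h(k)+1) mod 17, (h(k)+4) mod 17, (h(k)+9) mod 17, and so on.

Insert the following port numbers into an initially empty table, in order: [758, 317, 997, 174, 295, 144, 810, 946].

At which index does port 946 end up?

16

758 hashes to 4; slot 4 is free => place at 4.
317 hashes to 7; slot 7 is free => place at 7.
997 hashes to 7; 7 taken => place at 8.
174 hashes to 3; slot 3 is free => place at 3.
295 hashes to 9; slot 9 is free => place at 9.
144 hashes to 15; slot 15 is free => place at 15.
810 hashes to 7; 7,8 taken => place at 11.
946 hashes to 7; 7,8,11 taken => place at 16.
Table: [., ., ., 174, 758, ., ., 317, 997, 295, ., 810, ., ., ., 144, 946]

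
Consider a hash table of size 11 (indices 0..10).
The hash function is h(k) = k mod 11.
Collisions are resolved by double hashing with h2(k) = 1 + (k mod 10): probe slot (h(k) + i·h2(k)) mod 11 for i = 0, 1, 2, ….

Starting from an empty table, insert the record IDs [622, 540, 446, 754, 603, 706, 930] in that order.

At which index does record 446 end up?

Insert 622: h=6, slot 6 empty => index 6.
Insert 540: h=1, slot 1 empty => index 1.
Insert 446: h=6, h2=7, slot 6 occupied => index 2.
Insert 754: h=6, h2=5, slot 6 occupied => index 0.
Insert 603: h=9, slot 9 empty => index 9.
Insert 706: h=2, h2=7, slots 2,9 occupied => index 5.
Insert 930: h=6, h2=1, slot 6 occupied => index 7.
Table: [754, 540, 446, ∅, ∅, 706, 622, 930, ∅, 603, ∅]

2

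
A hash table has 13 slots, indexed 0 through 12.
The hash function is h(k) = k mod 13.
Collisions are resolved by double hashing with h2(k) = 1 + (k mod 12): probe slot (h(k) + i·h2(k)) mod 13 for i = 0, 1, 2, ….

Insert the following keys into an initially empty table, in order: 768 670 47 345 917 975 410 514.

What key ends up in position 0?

768 hashes to 1; slot 1 is free -> place at 1.
670 hashes to 7; slot 7 is free -> place at 7.
47 hashes to 8; slot 8 is free -> place at 8.
345 hashes to 7, h2=10; 7 taken -> place at 4.
917 hashes to 7, h2=6; 7 taken -> place at 0.
975 hashes to 0, h2=4; 0,4,8 taken -> place at 12.
410 hashes to 7, h2=3; 7 taken -> place at 10.
514 hashes to 7, h2=11; 7 taken -> place at 5.
Table: [917, 768, ., ., 345, 514, ., 670, 47, ., 410, ., 975]

917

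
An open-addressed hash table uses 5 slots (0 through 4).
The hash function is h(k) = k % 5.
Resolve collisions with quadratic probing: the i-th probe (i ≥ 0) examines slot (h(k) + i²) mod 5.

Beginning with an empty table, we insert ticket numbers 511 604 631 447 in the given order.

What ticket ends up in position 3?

511 hashes to 1; slot 1 is free → place at 1.
604 hashes to 4; slot 4 is free → place at 4.
631 hashes to 1; 1 taken → place at 2.
447 hashes to 2; 2 taken → place at 3.
Table: [., 511, 631, 447, 604]

447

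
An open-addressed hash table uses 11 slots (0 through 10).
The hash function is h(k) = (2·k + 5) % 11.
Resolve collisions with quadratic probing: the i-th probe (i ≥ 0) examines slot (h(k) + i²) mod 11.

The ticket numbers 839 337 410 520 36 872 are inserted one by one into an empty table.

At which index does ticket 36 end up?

839: h=0 => slot 0
337: h=8 => slot 8
410: h=0, probe 0,1 => slot 1
520: h=0, probe 0,1,4 => slot 4
36: h=0, probe 0,1,4,9 => slot 9
872: h=0, probe 0,1,4,9,5 => slot 5
Table: [839, 410, ∅, ∅, 520, 872, ∅, ∅, 337, 36, ∅]

9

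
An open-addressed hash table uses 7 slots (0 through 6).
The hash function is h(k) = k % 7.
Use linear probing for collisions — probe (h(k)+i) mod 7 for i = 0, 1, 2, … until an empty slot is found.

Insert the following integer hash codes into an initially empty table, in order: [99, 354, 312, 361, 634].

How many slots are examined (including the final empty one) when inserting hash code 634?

Insert 99: h=1, slot 1 empty => index 1.
Insert 354: h=4, slot 4 empty => index 4.
Insert 312: h=4, slot 4 occupied => index 5.
Insert 361: h=4, slots 4,5 occupied => index 6.
Insert 634: h=4, slots 4,5,6 occupied => index 0.
Table: [634, 99, —, —, 354, 312, 361]

4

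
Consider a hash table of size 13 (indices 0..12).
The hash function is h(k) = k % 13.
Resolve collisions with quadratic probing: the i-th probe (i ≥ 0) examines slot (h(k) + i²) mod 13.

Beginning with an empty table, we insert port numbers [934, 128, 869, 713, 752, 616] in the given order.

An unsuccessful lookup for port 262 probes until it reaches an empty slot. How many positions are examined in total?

934 hashes to 11; slot 11 is free => place at 11.
128 hashes to 11; 11 taken => place at 12.
869 hashes to 11; 11,12 taken => place at 2.
713 hashes to 11; 11,12,2 taken => place at 7.
752 hashes to 11; 11,12,2,7 taken => place at 1.
616 hashes to 5; slot 5 is free => place at 5.
Table: [_, 752, 869, _, _, 616, _, 713, _, _, _, 934, 128]
Lookup 262: h=2, probe 2,3 → slot 3 empty, not found.

2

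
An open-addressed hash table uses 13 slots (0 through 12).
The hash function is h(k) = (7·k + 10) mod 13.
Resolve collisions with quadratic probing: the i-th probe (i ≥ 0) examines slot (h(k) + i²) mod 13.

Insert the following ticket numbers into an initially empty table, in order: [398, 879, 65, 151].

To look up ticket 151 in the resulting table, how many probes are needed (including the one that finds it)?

3

398: h=1 → slot 1
879: h=1, probe 1,2 → slot 2
65: h=10 → slot 10
151: h=1, probe 1,2,5 → slot 5
Table: [∅, 398, 879, ∅, ∅, 151, ∅, ∅, ∅, ∅, 65, ∅, ∅]
Lookup 151: h=1, probe 1,2,5 → found at 5.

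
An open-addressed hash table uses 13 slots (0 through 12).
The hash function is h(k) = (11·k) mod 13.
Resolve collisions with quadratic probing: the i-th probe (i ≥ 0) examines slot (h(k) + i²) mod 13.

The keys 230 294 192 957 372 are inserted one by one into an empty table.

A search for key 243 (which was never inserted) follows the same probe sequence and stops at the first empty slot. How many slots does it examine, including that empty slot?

Insert 230: h=8, slot 8 empty → index 8.
Insert 294: h=10, slot 10 empty → index 10.
Insert 192: h=6, slot 6 empty → index 6.
Insert 957: h=10, slot 10 occupied → index 11.
Insert 372: h=10, slots 10,11 occupied → index 1.
Table: [∅, 372, ∅, ∅, ∅, ∅, 192, ∅, 230, ∅, 294, 957, ∅]
Lookup 243: h=8, probe 8,9 → slot 9 empty, not found.

2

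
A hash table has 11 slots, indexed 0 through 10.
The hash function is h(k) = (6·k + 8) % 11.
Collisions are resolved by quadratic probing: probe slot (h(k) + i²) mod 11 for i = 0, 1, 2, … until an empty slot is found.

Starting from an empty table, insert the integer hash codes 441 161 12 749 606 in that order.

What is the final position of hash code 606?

441 hashes to 3; slot 3 is free => place at 3.
161 hashes to 6; slot 6 is free => place at 6.
12 hashes to 3; 3 taken => place at 4.
749 hashes to 3; 3,4 taken => place at 7.
606 hashes to 3; 3,4,7 taken => place at 1.
Table: [∅, 606, ∅, 441, 12, ∅, 161, 749, ∅, ∅, ∅]

1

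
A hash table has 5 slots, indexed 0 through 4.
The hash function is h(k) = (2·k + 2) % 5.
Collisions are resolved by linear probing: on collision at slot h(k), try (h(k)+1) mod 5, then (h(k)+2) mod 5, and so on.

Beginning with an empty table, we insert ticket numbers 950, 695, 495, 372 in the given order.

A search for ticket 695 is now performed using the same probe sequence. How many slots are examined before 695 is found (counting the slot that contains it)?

950 hashes to 2; slot 2 is free => place at 2.
695 hashes to 2; 2 taken => place at 3.
495 hashes to 2; 2,3 taken => place at 4.
372 hashes to 1; slot 1 is free => place at 1.
Table: [., 372, 950, 695, 495]
Lookup 695: h=2, probe 2,3 → found at 3.

2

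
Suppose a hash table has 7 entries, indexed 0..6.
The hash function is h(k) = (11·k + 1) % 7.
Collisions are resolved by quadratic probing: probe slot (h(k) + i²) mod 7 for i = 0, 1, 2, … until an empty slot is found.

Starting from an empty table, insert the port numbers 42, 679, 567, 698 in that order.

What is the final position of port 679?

2

42 hashes to 1; slot 1 is free → place at 1.
679 hashes to 1; 1 taken → place at 2.
567 hashes to 1; 1,2 taken → place at 5.
698 hashes to 0; slot 0 is free → place at 0.
Table: [698, 42, 679, -, -, 567, -]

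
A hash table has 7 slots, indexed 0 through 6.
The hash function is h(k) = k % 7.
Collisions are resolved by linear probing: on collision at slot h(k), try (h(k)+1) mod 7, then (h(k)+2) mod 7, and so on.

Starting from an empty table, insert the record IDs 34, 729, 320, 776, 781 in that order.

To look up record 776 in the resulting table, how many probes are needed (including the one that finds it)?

34: h=6 => slot 6
729: h=1 => slot 1
320: h=5 => slot 5
776: h=6, probe 6,0 => slot 0
781: h=4 => slot 4
Table: [776, 729, _, _, 781, 320, 34]
Lookup 776: h=6, probe 6,0 → found at 0.

2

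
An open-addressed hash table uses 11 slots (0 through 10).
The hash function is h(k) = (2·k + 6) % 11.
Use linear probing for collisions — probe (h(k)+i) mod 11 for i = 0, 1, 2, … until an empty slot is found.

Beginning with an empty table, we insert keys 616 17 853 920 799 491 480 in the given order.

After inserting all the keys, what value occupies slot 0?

616 hashes to 6; slot 6 is free -> place at 6.
17 hashes to 7; slot 7 is free -> place at 7.
853 hashes to 7; 7 taken -> place at 8.
920 hashes to 9; slot 9 is free -> place at 9.
799 hashes to 9; 9 taken -> place at 10.
491 hashes to 9; 9,10 taken -> place at 0.
480 hashes to 9; 9,10,0 taken -> place at 1.
Table: [491, 480, ∅, ∅, ∅, ∅, 616, 17, 853, 920, 799]

491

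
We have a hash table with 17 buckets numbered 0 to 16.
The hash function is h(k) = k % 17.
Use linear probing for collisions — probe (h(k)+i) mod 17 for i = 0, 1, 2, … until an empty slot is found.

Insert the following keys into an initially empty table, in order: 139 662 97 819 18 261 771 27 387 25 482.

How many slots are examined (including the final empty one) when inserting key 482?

139: h=3 => slot 3
662: h=16 => slot 16
97: h=12 => slot 12
819: h=3, probe 3,4 => slot 4
18: h=1 => slot 1
261: h=6 => slot 6
771: h=6, probe 6,7 => slot 7
27: h=10 => slot 10
387: h=13 => slot 13
25: h=8 => slot 8
482: h=6, probe 6,7,8,9 => slot 9
Table: [., 18, ., 139, 819, ., 261, 771, 25, 482, 27, ., 97, 387, ., ., 662]

4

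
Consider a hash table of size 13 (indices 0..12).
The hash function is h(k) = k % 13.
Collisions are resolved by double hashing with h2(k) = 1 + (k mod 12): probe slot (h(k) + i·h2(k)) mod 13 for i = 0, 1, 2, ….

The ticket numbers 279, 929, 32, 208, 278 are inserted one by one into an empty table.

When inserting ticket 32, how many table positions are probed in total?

2

Insert 279: h=6, slot 6 empty => index 6.
Insert 929: h=6, h2=6, slot 6 occupied => index 12.
Insert 32: h=6, h2=9, slot 6 occupied => index 2.
Insert 208: h=0, slot 0 empty => index 0.
Insert 278: h=5, slot 5 empty => index 5.
Table: [208, ∅, 32, ∅, ∅, 278, 279, ∅, ∅, ∅, ∅, ∅, 929]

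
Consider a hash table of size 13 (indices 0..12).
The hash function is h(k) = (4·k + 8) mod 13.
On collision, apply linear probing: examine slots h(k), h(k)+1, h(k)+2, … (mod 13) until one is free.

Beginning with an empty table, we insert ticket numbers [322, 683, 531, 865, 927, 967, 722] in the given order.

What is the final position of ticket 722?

322 hashes to 9; slot 9 is free => place at 9.
683 hashes to 10; slot 10 is free => place at 10.
531 hashes to 0; slot 0 is free => place at 0.
865 hashes to 10; 10 taken => place at 11.
927 hashes to 11; 11 taken => place at 12.
967 hashes to 2; slot 2 is free => place at 2.
722 hashes to 10; 10,11,12,0 taken => place at 1.
Table: [531, 722, 967, ∅, ∅, ∅, ∅, ∅, ∅, 322, 683, 865, 927]

1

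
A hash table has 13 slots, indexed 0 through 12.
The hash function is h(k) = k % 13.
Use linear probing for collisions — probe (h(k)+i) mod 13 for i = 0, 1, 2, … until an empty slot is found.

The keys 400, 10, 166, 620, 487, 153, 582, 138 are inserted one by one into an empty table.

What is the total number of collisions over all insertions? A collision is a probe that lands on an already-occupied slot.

10

400 hashes to 10; slot 10 is free -> place at 10.
10 hashes to 10; 10 taken -> place at 11.
166 hashes to 10; 10,11 taken -> place at 12.
620 hashes to 9; slot 9 is free -> place at 9.
487 hashes to 6; slot 6 is free -> place at 6.
153 hashes to 10; 10,11,12 taken -> place at 0.
582 hashes to 10; 10,11,12,0 taken -> place at 1.
138 hashes to 8; slot 8 is free -> place at 8.
Table: [153, 582, -, -, -, -, 487, -, 138, 620, 400, 10, 166]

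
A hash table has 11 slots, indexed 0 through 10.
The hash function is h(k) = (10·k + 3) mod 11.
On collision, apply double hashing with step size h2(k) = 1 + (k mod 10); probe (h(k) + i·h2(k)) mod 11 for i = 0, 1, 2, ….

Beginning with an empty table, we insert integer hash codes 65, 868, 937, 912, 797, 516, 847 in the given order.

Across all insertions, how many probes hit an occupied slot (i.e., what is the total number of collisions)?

Insert 65: h=4, slot 4 empty -> index 4.
Insert 868: h=4, h2=9, slot 4 occupied -> index 2.
Insert 937: h=1, slot 1 empty -> index 1.
Insert 912: h=4, h2=3, slot 4 occupied -> index 7.
Insert 797: h=9, slot 9 empty -> index 9.
Insert 516: h=4, h2=7, slot 4 occupied -> index 0.
Insert 847: h=3, slot 3 empty -> index 3.
Table: [516, 937, 868, 847, 65, ∅, ∅, 912, ∅, 797, ∅]

3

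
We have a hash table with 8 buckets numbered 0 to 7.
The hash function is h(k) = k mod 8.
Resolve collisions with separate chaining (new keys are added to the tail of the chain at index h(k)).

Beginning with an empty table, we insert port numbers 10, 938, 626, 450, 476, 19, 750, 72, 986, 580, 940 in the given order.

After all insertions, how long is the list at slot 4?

10 -> bucket 2
938 -> bucket 2 (collision)
626 -> bucket 2 (collision)
450 -> bucket 2 (collision)
476 -> bucket 4
19 -> bucket 3
750 -> bucket 6
72 -> bucket 0
986 -> bucket 2 (collision)
580 -> bucket 4 (collision)
940 -> bucket 4 (collision)
Final buckets:
0: 72
1: ∅
2: 10 -> 938 -> 626 -> 450 -> 986
3: 19
4: 476 -> 580 -> 940
5: ∅
6: 750
7: ∅

3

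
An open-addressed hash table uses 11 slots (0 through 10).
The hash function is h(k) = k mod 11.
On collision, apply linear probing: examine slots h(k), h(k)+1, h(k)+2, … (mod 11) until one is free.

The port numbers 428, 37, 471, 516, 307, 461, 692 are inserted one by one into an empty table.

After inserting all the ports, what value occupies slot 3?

692

Insert 428: h=10, slot 10 empty => index 10.
Insert 37: h=4, slot 4 empty => index 4.
Insert 471: h=9, slot 9 empty => index 9.
Insert 516: h=10, slot 10 occupied => index 0.
Insert 307: h=10, slots 10,0 occupied => index 1.
Insert 461: h=10, slots 10,0,1 occupied => index 2.
Insert 692: h=10, slots 10,0,1,2 occupied => index 3.
Table: [516, 307, 461, 692, 37, _, _, _, _, 471, 428]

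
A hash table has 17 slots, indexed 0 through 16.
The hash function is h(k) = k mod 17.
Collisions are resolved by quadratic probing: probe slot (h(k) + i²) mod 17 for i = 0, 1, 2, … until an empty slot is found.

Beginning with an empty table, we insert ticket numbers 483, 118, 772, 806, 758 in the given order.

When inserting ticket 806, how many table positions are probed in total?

3

Insert 483: h=7, slot 7 empty -> index 7.
Insert 118: h=16, slot 16 empty -> index 16.
Insert 772: h=7, slot 7 occupied -> index 8.
Insert 806: h=7, slots 7,8 occupied -> index 11.
Insert 758: h=10, slot 10 empty -> index 10.
Table: [_, _, _, _, _, _, _, 483, 772, _, 758, 806, _, _, _, _, 118]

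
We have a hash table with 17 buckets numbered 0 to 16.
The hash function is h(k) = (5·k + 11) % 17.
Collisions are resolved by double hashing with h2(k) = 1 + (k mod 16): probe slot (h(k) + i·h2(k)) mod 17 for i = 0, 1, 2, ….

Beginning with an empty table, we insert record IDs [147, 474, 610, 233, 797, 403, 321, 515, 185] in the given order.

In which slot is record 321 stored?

5

147: h=15 -> slot 15
474: h=1 -> slot 1
610: h=1, h2=3, probe 1,4 -> slot 4
233: h=3 -> slot 3
797: h=1, h2=14, probe 1,15,12 -> slot 12
403: h=3, h2=4, probe 3,7 -> slot 7
321: h=1, h2=2, probe 1,3,5 -> slot 5
515: h=2 -> slot 2
185: h=1, h2=10, probe 1,11 -> slot 11
Table: [_, 474, 515, 233, 610, 321, _, 403, _, _, _, 185, 797, _, _, 147, _]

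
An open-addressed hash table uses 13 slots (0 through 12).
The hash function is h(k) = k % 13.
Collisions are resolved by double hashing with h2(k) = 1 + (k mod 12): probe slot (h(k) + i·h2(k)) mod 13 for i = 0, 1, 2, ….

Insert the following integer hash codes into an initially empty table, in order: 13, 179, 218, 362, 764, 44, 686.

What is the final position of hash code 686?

9

Insert 13: h=0, slot 0 empty => index 0.
Insert 179: h=10, slot 10 empty => index 10.
Insert 218: h=10, h2=3, slots 10,0 occupied => index 3.
Insert 362: h=11, slot 11 empty => index 11.
Insert 764: h=10, h2=9, slot 10 occupied => index 6.
Insert 44: h=5, slot 5 empty => index 5.
Insert 686: h=10, h2=3, slots 10,0,3,6 occupied => index 9.
Table: [13, ., ., 218, ., 44, 764, ., ., 686, 179, 362, .]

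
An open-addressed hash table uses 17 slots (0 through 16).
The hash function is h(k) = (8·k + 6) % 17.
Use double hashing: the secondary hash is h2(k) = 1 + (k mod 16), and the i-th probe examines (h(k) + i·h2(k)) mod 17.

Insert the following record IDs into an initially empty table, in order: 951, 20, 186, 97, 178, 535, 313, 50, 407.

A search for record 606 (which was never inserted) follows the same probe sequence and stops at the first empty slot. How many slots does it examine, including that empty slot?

2

Insert 951: h=15, slot 15 empty => index 15.
Insert 20: h=13, slot 13 empty => index 13.
Insert 186: h=15, h2=11, slot 15 occupied => index 9.
Insert 97: h=0, slot 0 empty => index 0.
Insert 178: h=2, slot 2 empty => index 2.
Insert 535: h=2, h2=8, slot 2 occupied => index 10.
Insert 313: h=11, slot 11 empty => index 11.
Insert 50: h=15, h2=3, slot 15 occupied => index 1.
Insert 407: h=15, h2=8, slot 15 occupied => index 6.
Table: [97, 50, 178, —, —, —, 407, —, —, 186, 535, 313, —, 20, —, 951, —]
Lookup 606: h=9, h2=15, probe 9,7 → slot 7 empty, not found.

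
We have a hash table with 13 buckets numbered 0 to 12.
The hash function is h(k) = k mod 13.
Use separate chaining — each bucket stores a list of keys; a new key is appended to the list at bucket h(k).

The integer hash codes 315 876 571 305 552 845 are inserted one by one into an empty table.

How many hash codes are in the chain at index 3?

315 -> bucket 3
876 -> bucket 5
571 -> bucket 12
305 -> bucket 6
552 -> bucket 6 (collision)
845 -> bucket 0
Final buckets:
0: 845
1: —
2: —
3: 315
4: —
5: 876
6: 305 -> 552
7: —
8: —
9: —
10: —
11: —
12: 571

1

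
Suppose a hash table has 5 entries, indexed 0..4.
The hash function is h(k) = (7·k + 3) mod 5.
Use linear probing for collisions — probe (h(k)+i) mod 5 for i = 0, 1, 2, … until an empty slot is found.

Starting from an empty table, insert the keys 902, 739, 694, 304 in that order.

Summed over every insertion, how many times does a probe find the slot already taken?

5

Insert 902: h=2, slot 2 empty -> index 2.
Insert 739: h=1, slot 1 empty -> index 1.
Insert 694: h=1, slots 1,2 occupied -> index 3.
Insert 304: h=1, slots 1,2,3 occupied -> index 4.
Table: [—, 739, 902, 694, 304]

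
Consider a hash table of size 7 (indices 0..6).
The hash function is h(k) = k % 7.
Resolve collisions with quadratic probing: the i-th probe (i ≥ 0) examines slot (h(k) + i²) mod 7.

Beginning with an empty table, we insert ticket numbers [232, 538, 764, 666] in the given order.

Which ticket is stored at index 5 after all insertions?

Insert 232: h=1, slot 1 empty → index 1.
Insert 538: h=6, slot 6 empty → index 6.
Insert 764: h=1, slot 1 occupied → index 2.
Insert 666: h=1, slots 1,2 occupied → index 5.
Table: [-, 232, 764, -, -, 666, 538]

666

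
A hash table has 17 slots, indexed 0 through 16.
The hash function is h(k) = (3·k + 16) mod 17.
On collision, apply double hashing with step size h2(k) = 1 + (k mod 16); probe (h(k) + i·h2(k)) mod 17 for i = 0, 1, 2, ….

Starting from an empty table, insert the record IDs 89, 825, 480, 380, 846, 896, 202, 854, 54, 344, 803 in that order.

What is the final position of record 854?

Insert 89: h=11, slot 11 empty => index 11.
Insert 825: h=9, slot 9 empty => index 9.
Insert 480: h=11, h2=1, slot 11 occupied => index 12.
Insert 380: h=0, slot 0 empty => index 0.
Insert 846: h=4, slot 4 empty => index 4.
Insert 896: h=1, slot 1 empty => index 1.
Insert 202: h=10, slot 10 empty => index 10.
Insert 854: h=11, h2=7, slots 11,1 occupied => index 8.
Insert 54: h=8, h2=7, slot 8 occupied => index 15.
Insert 344: h=11, h2=9, slot 11 occupied => index 3.
Insert 803: h=11, h2=4, slots 11,15 occupied => index 2.
Table: [380, 896, 803, 344, 846, -, -, -, 854, 825, 202, 89, 480, -, -, 54, -]

8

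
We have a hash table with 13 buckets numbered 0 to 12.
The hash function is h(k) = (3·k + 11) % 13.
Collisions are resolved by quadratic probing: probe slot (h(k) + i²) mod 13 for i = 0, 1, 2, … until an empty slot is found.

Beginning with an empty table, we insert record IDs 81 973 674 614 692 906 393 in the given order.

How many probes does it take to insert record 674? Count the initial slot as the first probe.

2

Insert 81: h=7, slot 7 empty → index 7.
Insert 973: h=5, slot 5 empty → index 5.
Insert 674: h=5, slot 5 occupied → index 6.
Insert 614: h=7, slot 7 occupied → index 8.
Insert 692: h=7, slots 7,8 occupied → index 11.
Insert 906: h=12, slot 12 empty → index 12.
Insert 393: h=7, slots 7,8,11 occupied → index 3.
Table: [∅, ∅, ∅, 393, ∅, 973, 674, 81, 614, ∅, ∅, 692, 906]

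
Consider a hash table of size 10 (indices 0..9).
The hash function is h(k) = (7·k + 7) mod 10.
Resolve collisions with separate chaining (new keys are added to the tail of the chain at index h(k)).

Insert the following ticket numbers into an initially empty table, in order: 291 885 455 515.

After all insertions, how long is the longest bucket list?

3

Insert 291: h=4, bucket 4 empty -> new chain.
Insert 885: h=2, bucket 2 empty -> new chain.
Insert 455: h=2, bucket 2 nonempty -> append to chain.
Insert 515: h=2, bucket 2 nonempty -> append to chain.
Final buckets:
0: -
1: -
2: 885 -> 455 -> 515
3: -
4: 291
5: -
6: -
7: -
8: -
9: -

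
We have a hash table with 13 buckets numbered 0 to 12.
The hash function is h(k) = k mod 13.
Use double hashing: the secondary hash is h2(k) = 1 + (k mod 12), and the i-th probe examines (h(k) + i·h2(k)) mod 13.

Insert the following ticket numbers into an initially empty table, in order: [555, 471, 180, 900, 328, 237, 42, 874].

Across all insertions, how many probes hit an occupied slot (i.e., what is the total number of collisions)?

5

555 hashes to 9; slot 9 is free => place at 9.
471 hashes to 3; slot 3 is free => place at 3.
180 hashes to 11; slot 11 is free => place at 11.
900 hashes to 3, h2=1; 3 taken => place at 4.
328 hashes to 3, h2=5; 3 taken => place at 8.
237 hashes to 3, h2=10; 3 taken => place at 0.
42 hashes to 3, h2=7; 3 taken => place at 10.
874 hashes to 3, h2=11; 3 taken => place at 1.
Table: [237, 874, _, 471, 900, _, _, _, 328, 555, 42, 180, _]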